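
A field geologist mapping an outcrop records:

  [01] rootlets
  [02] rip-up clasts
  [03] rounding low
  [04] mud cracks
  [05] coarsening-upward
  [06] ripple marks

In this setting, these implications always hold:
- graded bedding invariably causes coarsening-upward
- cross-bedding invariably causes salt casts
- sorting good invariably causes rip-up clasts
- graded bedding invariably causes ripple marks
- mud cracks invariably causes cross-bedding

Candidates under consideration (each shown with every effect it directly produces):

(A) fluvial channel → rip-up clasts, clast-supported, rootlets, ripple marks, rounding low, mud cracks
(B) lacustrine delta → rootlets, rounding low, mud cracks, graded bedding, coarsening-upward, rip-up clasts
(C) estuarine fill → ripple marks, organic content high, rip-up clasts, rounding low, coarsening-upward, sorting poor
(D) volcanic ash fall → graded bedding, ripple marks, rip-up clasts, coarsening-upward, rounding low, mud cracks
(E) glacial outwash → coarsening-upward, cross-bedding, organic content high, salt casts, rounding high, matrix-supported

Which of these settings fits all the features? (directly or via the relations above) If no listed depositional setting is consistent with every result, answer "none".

Checking each candidate against the observations:
(A) fluvial channel — rootlets yes; rip-up clasts yes; rounding low yes; mud cracks yes; coarsening-upward NO; ripple marks yes
(B) lacustrine delta — rootlets yes; rip-up clasts yes; rounding low yes; mud cracks yes; coarsening-upward yes; ripple marks yes (through graded bedding → ripple marks)
(C) estuarine fill — does not account for rootlets, mud cracks
(D) volcanic ash fall — does not account for rootlets
(E) glacial outwash — fails on rootlets, rip-up clasts, rounding low, mud cracks, ripple marks (predicts rounding high, not rounding low)
(B) alone accounts for all the evidence.

B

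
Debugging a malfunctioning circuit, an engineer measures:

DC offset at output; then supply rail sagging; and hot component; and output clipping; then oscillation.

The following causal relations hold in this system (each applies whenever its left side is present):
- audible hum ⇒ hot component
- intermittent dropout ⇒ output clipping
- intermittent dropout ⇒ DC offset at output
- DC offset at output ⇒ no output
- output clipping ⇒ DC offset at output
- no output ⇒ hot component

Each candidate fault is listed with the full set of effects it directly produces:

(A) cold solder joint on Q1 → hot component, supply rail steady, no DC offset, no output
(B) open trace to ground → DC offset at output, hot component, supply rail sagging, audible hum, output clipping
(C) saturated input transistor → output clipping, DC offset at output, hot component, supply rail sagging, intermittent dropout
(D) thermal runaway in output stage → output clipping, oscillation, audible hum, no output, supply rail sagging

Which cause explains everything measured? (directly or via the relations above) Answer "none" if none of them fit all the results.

D

For each candidate, compare predicted effects to what was observed:
(A) cold solder joint on Q1 — DC offset at output miss; supply rail sagging miss; hot component match; output clipping miss; oscillation miss
(B) open trace to ground — DC offset at output match; supply rail sagging match; hot component match; output clipping match; oscillation miss
(C) saturated input transistor — DC offset at output match; supply rail sagging match; hot component match; output clipping match; oscillation miss
(D) thermal runaway in output stage — DC offset at output match (through output clipping → DC offset at output); supply rail sagging match; hot component match (through audible hum → hot component); output clipping match; oscillation match
Only (D) is consistent with every observation.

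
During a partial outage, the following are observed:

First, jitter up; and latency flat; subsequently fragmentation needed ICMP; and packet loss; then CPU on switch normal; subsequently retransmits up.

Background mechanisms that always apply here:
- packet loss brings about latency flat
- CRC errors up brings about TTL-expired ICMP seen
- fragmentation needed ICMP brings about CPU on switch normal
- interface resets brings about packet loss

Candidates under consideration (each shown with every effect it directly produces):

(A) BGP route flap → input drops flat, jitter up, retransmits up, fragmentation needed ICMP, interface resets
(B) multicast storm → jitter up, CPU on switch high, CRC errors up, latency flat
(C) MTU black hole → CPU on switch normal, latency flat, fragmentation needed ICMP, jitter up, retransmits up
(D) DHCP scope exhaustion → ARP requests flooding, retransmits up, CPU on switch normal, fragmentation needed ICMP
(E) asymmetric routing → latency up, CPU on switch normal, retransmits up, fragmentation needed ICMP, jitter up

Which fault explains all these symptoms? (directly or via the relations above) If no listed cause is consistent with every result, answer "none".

For each candidate, compare predicted effects to what was observed:
(A) BGP route flap — accounts for every observation (latency flat through interface resets → packet loss → latency flat)
(B) multicast storm — fails on fragmentation needed ICMP, packet loss, CPU on switch normal, retransmits up (predicts CPU on switch high, not CPU on switch normal)
(C) MTU black hole — does not account for packet loss
(D) DHCP scope exhaustion — jitter up -; latency flat -; fragmentation needed ICMP +; packet loss -; CPU on switch normal +; retransmits up +
(E) asymmetric routing — jitter up +; latency flat -; fragmentation needed ICMP +; packet loss -; CPU on switch normal +; retransmits up +
Only (A) is consistent with every observation.

A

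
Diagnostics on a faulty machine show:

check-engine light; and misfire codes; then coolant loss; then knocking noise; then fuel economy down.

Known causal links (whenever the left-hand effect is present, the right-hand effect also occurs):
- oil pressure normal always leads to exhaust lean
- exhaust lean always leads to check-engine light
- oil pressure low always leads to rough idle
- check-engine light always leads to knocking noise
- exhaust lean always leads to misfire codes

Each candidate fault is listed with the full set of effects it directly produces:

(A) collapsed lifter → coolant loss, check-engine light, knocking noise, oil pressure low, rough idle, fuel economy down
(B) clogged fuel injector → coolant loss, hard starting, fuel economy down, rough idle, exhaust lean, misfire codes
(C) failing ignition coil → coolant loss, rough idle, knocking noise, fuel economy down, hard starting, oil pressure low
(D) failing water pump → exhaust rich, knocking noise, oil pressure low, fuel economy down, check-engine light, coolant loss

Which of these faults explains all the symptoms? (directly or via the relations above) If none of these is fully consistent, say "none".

B

Checking each candidate against the observations:
(A) collapsed lifter — does not account for misfire codes
(B) clogged fuel injector — check-engine light yes (via exhaust lean → check-engine light); misfire codes yes; coolant loss yes; knocking noise yes (via exhaust lean → check-engine light → knocking noise); fuel economy down yes
(C) failing ignition coil — check-engine light NO; misfire codes NO; coolant loss yes; knocking noise yes; fuel economy down yes
(D) failing water pump — check-engine light yes; misfire codes NO; coolant loss yes; knocking noise yes; fuel economy down yes
(B) alone accounts for all the evidence.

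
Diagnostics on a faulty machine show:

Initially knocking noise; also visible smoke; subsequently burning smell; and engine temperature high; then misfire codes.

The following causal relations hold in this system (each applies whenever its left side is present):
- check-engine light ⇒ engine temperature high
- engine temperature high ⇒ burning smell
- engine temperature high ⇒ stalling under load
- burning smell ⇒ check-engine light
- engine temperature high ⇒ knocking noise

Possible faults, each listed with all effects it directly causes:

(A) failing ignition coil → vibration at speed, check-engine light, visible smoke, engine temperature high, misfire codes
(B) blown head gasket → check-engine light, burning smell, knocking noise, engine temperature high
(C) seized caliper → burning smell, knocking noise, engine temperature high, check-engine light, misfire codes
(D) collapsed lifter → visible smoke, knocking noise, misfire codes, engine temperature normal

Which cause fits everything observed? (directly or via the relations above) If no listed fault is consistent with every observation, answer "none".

Per-candidate check:
(A) failing ignition coil — accounts for every observation (knocking noise by engine temperature high → knocking noise)
(B) blown head gasket — knocking noise +; visible smoke -; burning smell +; engine temperature high +; misfire codes -
(C) seized caliper — knocking noise +; visible smoke -; burning smell +; engine temperature high +; misfire codes +
(D) collapsed lifter — knocking noise +; visible smoke +; burning smell -; engine temperature high -; misfire codes +
Only (A) is consistent with every observation.

A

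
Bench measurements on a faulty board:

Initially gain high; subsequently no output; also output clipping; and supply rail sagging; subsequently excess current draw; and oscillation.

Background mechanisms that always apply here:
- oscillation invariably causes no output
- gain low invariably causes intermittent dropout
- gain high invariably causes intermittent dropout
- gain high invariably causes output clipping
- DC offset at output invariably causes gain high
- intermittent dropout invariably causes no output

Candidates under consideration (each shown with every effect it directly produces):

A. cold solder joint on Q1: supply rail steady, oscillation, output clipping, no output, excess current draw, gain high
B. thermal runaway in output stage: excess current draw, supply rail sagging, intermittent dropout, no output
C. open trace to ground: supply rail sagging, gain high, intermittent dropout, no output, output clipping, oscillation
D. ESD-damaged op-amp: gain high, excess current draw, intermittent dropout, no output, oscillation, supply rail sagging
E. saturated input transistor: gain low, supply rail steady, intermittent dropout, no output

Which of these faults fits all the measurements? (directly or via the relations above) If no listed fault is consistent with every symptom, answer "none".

Checking each candidate against the observations:
(A) cold solder joint on Q1 — gain high +; no output +; output clipping +; supply rail sagging -; excess current draw +; oscillation +
(B) thermal runaway in output stage — does not account for gain high, output clipping, oscillation
(C) open trace to ground — does not account for excess current draw
(D) ESD-damaged op-amp — accounts for every observation (output clipping via gain high → output clipping)
(E) saturated input transistor — gain high -; no output +; output clipping -; supply rail sagging -; excess current draw -; oscillation -
(D) is the only candidate with no mismatches.

D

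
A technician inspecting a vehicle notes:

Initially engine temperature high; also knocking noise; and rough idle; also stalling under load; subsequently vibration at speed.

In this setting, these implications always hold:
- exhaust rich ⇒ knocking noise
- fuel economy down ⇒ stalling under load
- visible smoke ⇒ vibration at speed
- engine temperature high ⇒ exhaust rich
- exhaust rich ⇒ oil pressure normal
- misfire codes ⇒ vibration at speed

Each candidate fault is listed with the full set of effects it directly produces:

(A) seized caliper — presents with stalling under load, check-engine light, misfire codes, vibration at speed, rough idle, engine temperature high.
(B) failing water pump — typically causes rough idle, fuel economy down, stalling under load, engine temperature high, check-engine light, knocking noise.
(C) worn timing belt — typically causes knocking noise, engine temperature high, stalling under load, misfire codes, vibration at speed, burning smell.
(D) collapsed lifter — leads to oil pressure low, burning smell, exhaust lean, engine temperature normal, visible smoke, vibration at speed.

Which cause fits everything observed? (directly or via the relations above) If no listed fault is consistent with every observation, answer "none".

Testing each hypothesis:
(A) seized caliper — accounts for every observation (knocking noise through engine temperature high → exhaust rich → knocking noise)
(B) failing water pump — does not account for vibration at speed
(C) worn timing belt — does not account for rough idle
(D) collapsed lifter — fails on engine temperature high, knocking noise, rough idle, stalling under load (predicts engine temperature normal, not engine temperature high)
(A) alone accounts for all the evidence.

A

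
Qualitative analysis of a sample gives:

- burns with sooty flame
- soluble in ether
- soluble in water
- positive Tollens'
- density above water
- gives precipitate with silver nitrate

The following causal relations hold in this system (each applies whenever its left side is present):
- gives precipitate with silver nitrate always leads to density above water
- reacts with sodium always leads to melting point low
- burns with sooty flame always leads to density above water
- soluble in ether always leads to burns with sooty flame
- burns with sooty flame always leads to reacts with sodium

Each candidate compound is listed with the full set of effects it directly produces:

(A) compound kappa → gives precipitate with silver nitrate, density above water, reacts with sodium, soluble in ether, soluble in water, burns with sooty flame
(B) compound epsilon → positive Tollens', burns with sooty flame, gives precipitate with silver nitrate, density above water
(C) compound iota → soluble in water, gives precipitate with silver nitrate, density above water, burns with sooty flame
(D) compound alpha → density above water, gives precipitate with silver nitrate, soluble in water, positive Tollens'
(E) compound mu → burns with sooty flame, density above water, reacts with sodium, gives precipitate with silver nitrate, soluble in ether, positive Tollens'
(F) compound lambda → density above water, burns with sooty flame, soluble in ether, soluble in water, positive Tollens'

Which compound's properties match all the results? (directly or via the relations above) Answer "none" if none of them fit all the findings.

none

For each candidate, compare predicted effects to what was observed:
(A) compound kappa — burns with sooty flame ✓; soluble in ether ✓; soluble in water ✓; positive Tollens' ✗; density above water ✓; gives precipitate with silver nitrate ✓
(B) compound epsilon — burns with sooty flame ✓; soluble in ether ✗; soluble in water ✗; positive Tollens' ✓; density above water ✓; gives precipitate with silver nitrate ✓
(C) compound iota — burns with sooty flame ✓; soluble in ether ✗; soluble in water ✓; positive Tollens' ✗; density above water ✓; gives precipitate with silver nitrate ✓
(D) compound alpha — burns with sooty flame ✗; soluble in ether ✗; soluble in water ✓; positive Tollens' ✓; density above water ✓; gives precipitate with silver nitrate ✓
(E) compound mu — does not account for soluble in water
(F) compound lambda — does not account for gives precipitate with silver nitrate
Every candidate fails on at least one observation.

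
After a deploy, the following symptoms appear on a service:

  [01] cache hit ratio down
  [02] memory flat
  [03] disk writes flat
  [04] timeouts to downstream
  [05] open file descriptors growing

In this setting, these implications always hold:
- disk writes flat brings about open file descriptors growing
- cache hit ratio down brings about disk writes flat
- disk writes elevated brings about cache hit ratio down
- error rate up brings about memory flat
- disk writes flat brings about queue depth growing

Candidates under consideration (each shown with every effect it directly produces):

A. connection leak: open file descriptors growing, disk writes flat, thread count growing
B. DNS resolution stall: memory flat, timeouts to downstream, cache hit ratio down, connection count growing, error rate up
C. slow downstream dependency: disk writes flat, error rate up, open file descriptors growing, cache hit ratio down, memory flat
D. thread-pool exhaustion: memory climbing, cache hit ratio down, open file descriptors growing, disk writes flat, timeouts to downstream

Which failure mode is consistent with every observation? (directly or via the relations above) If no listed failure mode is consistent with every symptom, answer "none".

Testing each hypothesis:
(A) connection leak — cache hit ratio down -; memory flat -; disk writes flat +; timeouts to downstream -; open file descriptors growing +
(B) DNS resolution stall — cache hit ratio down +; memory flat +; disk writes flat + (by cache hit ratio down → disk writes flat); timeouts to downstream +; open file descriptors growing + (by cache hit ratio down → disk writes flat → open file descriptors growing)
(C) slow downstream dependency — does not account for timeouts to downstream
(D) thread-pool exhaustion — fails on memory flat (predicts memory climbing, not memory flat)
Only (B) is consistent with every observation.

B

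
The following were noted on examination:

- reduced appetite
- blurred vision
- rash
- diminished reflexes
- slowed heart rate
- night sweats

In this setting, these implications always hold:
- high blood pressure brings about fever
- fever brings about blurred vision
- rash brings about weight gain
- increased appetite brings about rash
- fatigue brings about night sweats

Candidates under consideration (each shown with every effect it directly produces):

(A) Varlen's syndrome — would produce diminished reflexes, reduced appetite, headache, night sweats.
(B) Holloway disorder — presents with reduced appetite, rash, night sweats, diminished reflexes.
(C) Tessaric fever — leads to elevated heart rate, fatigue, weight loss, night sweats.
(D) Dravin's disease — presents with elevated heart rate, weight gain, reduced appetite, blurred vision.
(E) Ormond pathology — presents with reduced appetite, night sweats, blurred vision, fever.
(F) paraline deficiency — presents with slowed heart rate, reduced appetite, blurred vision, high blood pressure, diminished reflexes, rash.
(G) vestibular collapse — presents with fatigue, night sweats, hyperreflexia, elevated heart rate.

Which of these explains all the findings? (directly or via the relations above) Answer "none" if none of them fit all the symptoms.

none

For each candidate, compare predicted effects to what was observed:
(A) Varlen's syndrome — reduced appetite match; blurred vision miss; rash miss; diminished reflexes match; slowed heart rate miss; night sweats match
(B) Holloway disorder — reduced appetite match; blurred vision miss; rash match; diminished reflexes match; slowed heart rate miss; night sweats match
(C) Tessaric fever — reduced appetite miss; blurred vision miss; rash miss; diminished reflexes miss; slowed heart rate miss; night sweats match
(D) Dravin's disease — reduced appetite match; blurred vision match; rash miss; diminished reflexes miss; slowed heart rate miss; night sweats miss
(E) Ormond pathology — does not account for rash, diminished reflexes, slowed heart rate
(F) paraline deficiency — does not account for night sweats
(G) vestibular collapse — fails on reduced appetite, blurred vision, rash, diminished reflexes, slowed heart rate (predicts hyperreflexia, not diminished reflexes; predicts elevated heart rate, not slowed heart rate)
None of the listed candidates fits everything.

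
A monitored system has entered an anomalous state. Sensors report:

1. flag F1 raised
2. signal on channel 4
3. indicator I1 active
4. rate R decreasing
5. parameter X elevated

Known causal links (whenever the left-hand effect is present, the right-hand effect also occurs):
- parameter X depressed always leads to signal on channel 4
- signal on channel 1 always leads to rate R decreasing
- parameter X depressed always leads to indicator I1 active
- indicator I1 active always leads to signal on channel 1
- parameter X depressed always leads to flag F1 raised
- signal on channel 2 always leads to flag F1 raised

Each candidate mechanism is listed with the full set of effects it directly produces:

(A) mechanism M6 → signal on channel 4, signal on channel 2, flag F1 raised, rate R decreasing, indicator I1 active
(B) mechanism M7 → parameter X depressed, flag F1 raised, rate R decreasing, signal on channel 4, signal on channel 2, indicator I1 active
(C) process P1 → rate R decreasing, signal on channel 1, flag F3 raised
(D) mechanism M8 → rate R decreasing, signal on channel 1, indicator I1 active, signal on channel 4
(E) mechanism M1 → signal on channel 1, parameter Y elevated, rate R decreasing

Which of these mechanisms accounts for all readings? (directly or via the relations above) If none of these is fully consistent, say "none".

Testing each hypothesis:
(A) mechanism M6 — flag F1 raised +; signal on channel 4 +; indicator I1 active +; rate R decreasing +; parameter X elevated -
(B) mechanism M7 — fails on parameter X elevated (predicts parameter X depressed, not parameter X elevated)
(C) process P1 — flag F1 raised -; signal on channel 4 -; indicator I1 active -; rate R decreasing +; parameter X elevated -
(D) mechanism M8 — flag F1 raised -; signal on channel 4 +; indicator I1 active +; rate R decreasing +; parameter X elevated -
(E) mechanism M1 — does not account for flag F1 raised, signal on channel 4, indicator I1 active, parameter X elevated
No candidate is consistent with all observations.

none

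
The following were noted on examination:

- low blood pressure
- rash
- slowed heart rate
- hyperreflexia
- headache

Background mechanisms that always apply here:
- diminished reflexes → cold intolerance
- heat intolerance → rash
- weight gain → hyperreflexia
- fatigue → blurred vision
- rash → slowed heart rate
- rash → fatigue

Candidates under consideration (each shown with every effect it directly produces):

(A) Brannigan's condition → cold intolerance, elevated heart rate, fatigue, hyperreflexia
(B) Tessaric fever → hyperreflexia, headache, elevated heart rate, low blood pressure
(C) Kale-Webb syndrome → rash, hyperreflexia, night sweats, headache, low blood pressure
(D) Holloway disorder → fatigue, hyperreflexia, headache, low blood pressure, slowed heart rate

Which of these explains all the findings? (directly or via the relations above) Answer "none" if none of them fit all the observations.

C

Per-candidate check:
(A) Brannigan's condition — low blood pressure ✗; rash ✗; slowed heart rate ✗; hyperreflexia ✓; headache ✗
(B) Tessaric fever — low blood pressure ✓; rash ✗; slowed heart rate ✗; hyperreflexia ✓; headache ✓
(C) Kale-Webb syndrome — accounts for every observation (slowed heart rate via rash → slowed heart rate)
(D) Holloway disorder — low blood pressure ✓; rash ✗; slowed heart rate ✓; hyperreflexia ✓; headache ✓
Only (C) is consistent with every observation.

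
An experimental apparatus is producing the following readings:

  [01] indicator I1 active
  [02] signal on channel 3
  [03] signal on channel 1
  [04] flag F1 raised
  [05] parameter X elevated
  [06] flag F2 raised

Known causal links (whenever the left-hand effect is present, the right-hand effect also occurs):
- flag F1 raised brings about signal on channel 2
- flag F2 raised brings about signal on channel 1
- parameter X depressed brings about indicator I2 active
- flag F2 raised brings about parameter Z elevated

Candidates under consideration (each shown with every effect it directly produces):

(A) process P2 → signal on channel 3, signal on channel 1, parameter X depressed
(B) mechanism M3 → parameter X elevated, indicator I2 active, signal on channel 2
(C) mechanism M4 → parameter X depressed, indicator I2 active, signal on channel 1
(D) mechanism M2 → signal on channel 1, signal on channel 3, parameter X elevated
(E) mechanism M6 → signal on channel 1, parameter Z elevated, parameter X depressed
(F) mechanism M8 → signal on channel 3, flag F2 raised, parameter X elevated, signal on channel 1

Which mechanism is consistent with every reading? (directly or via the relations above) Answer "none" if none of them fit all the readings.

Checking each candidate against the observations:
(A) process P2 — indicator I1 active ✗; signal on channel 3 ✓; signal on channel 1 ✓; flag F1 raised ✗; parameter X elevated ✗; flag F2 raised ✗
(B) mechanism M3 — indicator I1 active ✗; signal on channel 3 ✗; signal on channel 1 ✗; flag F1 raised ✗; parameter X elevated ✓; flag F2 raised ✗
(C) mechanism M4 — fails on indicator I1 active, signal on channel 3, flag F1 raised, parameter X elevated, flag F2 raised (predicts parameter X depressed, not parameter X elevated)
(D) mechanism M2 — indicator I1 active ✗; signal on channel 3 ✓; signal on channel 1 ✓; flag F1 raised ✗; parameter X elevated ✓; flag F2 raised ✗
(E) mechanism M6 — fails on indicator I1 active, signal on channel 3, flag F1 raised, parameter X elevated, flag F2 raised (predicts parameter X depressed, not parameter X elevated)
(F) mechanism M8 — does not account for indicator I1 active, flag F1 raised
None of the listed candidates fits everything.

none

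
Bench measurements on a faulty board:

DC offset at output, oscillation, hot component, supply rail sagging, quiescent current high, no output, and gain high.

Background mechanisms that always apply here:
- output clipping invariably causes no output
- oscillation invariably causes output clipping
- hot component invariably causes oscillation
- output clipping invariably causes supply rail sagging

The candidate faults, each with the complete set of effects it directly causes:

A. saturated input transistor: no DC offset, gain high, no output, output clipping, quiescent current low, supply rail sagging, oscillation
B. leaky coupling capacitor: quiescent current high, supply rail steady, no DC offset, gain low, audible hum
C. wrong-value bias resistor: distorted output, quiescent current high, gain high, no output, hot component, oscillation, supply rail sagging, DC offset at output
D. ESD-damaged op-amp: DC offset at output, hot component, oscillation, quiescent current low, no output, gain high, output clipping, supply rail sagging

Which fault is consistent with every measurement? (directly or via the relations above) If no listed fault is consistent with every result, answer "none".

Checking each candidate against the observations:
(A) saturated input transistor — DC offset at output miss; oscillation match; hot component miss; supply rail sagging match; quiescent current high miss; no output match; gain high match
(B) leaky coupling capacitor — fails on DC offset at output, oscillation, hot component, supply rail sagging, no output, gain high (predicts no DC offset, not DC offset at output; predicts supply rail steady, not supply rail sagging; predicts gain low, not gain high)
(C) wrong-value bias resistor — DC offset at output match; oscillation match; hot component match; supply rail sagging match; quiescent current high match; no output match; gain high match
(D) ESD-damaged op-amp — DC offset at output match; oscillation match; hot component match; supply rail sagging match; quiescent current high miss; no output match; gain high match
(C) alone accounts for all the evidence.

C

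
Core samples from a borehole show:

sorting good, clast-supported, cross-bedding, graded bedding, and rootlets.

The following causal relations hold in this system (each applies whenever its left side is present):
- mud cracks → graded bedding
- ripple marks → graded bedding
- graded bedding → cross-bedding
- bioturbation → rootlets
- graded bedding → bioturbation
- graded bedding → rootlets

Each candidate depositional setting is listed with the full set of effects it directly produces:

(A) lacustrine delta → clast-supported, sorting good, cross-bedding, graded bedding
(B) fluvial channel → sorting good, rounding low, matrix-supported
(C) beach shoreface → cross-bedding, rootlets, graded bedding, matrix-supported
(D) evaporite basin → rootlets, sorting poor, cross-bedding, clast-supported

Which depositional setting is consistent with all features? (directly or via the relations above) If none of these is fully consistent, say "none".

A

For each candidate, compare predicted effects to what was observed:
(A) lacustrine delta — accounts for every observation (rootlets through graded bedding → rootlets)
(B) fluvial channel — sorting good +; clast-supported -; cross-bedding -; graded bedding -; rootlets -
(C) beach shoreface — sorting good -; clast-supported -; cross-bedding +; graded bedding +; rootlets +
(D) evaporite basin — sorting good -; clast-supported +; cross-bedding +; graded bedding -; rootlets +
(A) is the only candidate with no mismatches.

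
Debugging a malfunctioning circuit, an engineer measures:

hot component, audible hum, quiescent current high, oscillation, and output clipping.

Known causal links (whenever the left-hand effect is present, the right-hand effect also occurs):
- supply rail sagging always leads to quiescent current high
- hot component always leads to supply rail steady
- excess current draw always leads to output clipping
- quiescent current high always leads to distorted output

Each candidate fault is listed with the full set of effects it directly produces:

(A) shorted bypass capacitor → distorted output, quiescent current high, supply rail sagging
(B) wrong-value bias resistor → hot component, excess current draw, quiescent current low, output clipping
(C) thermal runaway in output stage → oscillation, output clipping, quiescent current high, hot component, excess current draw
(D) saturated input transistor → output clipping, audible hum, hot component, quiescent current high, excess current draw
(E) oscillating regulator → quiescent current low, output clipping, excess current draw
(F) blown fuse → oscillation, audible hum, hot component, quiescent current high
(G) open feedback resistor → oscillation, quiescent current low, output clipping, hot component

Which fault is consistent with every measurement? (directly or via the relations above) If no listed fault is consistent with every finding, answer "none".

Per-candidate check:
(A) shorted bypass capacitor — does not account for hot component, audible hum, oscillation, output clipping
(B) wrong-value bias resistor — hot component +; audible hum -; quiescent current high -; oscillation -; output clipping +
(C) thermal runaway in output stage — does not account for audible hum
(D) saturated input transistor — does not account for oscillation
(E) oscillating regulator — fails on hot component, audible hum, quiescent current high, oscillation (predicts quiescent current low, not quiescent current high)
(F) blown fuse — does not account for output clipping
(G) open feedback resistor — hot component +; audible hum -; quiescent current high -; oscillation +; output clipping +
No candidate is consistent with all observations.

none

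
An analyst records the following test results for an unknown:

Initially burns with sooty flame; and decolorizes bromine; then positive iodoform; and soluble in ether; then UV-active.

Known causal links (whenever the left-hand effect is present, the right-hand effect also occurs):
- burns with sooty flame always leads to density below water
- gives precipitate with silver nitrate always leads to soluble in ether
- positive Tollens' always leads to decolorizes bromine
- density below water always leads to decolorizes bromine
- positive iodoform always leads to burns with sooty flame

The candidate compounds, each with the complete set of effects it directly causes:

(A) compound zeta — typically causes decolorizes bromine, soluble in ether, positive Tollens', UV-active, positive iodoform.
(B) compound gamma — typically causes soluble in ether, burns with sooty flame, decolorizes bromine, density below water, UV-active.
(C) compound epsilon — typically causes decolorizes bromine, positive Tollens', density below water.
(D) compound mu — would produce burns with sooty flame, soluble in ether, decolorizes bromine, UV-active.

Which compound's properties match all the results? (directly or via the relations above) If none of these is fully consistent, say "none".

A

Checking each candidate against the observations:
(A) compound zeta — burns with sooty flame + (via positive iodoform → burns with sooty flame); decolorizes bromine +; positive iodoform +; soluble in ether +; UV-active +
(B) compound gamma — does not account for positive iodoform
(C) compound epsilon — does not account for burns with sooty flame, positive iodoform, soluble in ether, UV-active
(D) compound mu — burns with sooty flame +; decolorizes bromine +; positive iodoform -; soluble in ether +; UV-active +
(A) is the only candidate with no mismatches.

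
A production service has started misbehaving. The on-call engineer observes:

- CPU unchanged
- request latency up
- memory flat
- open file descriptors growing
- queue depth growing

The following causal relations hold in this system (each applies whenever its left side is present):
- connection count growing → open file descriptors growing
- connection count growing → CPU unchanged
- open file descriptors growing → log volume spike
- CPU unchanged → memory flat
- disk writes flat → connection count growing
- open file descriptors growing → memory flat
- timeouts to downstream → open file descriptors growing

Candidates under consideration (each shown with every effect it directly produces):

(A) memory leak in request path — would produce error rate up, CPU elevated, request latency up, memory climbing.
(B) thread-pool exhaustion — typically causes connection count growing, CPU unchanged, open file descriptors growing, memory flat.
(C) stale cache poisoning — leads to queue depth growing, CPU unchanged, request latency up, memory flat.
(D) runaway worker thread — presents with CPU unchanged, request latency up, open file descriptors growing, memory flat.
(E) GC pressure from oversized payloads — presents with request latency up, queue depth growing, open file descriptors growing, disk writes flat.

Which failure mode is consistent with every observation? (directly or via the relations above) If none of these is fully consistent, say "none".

Checking each candidate against the observations:
(A) memory leak in request path — CPU unchanged -; request latency up +; memory flat -; open file descriptors growing -; queue depth growing -
(B) thread-pool exhaustion — does not account for request latency up, queue depth growing
(C) stale cache poisoning — CPU unchanged +; request latency up +; memory flat +; open file descriptors growing -; queue depth growing +
(D) runaway worker thread — does not account for queue depth growing
(E) GC pressure from oversized payloads — CPU unchanged + (via disk writes flat → connection count growing → CPU unchanged); request latency up +; memory flat + (via open file descriptors growing → memory flat); open file descriptors growing +; queue depth growing +
(E) is the only candidate with no mismatches.

E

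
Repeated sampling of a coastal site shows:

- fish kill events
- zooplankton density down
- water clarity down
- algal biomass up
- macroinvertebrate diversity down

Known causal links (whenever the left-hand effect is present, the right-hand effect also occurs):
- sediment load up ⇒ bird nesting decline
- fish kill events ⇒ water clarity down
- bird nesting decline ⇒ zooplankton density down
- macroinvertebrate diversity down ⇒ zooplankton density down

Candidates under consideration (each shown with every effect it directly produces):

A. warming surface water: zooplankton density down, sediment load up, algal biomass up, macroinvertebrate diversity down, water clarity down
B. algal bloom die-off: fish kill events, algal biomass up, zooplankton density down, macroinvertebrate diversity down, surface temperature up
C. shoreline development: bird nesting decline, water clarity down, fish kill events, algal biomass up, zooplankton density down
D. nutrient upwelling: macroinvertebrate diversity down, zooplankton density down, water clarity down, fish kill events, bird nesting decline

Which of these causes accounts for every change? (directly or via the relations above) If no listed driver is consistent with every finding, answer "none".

B

Testing each hypothesis:
(A) warming surface water — does not account for fish kill events
(B) algal bloom die-off — fish kill events ✓; zooplankton density down ✓; water clarity down ✓ (by fish kill events → water clarity down); algal biomass up ✓; macroinvertebrate diversity down ✓
(C) shoreline development — fish kill events ✓; zooplankton density down ✓; water clarity down ✓; algal biomass up ✓; macroinvertebrate diversity down ✗
(D) nutrient upwelling — fish kill events ✓; zooplankton density down ✓; water clarity down ✓; algal biomass up ✗; macroinvertebrate diversity down ✓
(B) is the only candidate with no mismatches.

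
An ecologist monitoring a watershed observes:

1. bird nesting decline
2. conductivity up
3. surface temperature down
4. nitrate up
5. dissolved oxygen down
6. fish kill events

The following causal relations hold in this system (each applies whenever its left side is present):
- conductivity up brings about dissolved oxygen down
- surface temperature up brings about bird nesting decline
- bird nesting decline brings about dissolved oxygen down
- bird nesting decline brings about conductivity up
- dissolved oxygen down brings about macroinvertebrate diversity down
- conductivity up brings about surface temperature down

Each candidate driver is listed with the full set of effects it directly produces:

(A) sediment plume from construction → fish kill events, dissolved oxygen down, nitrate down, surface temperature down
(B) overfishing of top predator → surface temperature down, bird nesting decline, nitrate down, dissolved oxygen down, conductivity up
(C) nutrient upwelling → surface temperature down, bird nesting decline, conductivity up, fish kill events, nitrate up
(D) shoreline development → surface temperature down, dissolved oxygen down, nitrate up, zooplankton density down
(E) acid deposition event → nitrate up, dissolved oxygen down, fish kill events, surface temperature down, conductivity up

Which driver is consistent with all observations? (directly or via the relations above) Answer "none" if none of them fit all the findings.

C

Checking each candidate against the observations:
(A) sediment plume from construction — bird nesting decline NO; conductivity up NO; surface temperature down yes; nitrate up NO; dissolved oxygen down yes; fish kill events yes
(B) overfishing of top predator — bird nesting decline yes; conductivity up yes; surface temperature down yes; nitrate up NO; dissolved oxygen down yes; fish kill events NO
(C) nutrient upwelling — bird nesting decline yes; conductivity up yes; surface temperature down yes; nitrate up yes; dissolved oxygen down yes (via bird nesting decline → dissolved oxygen down); fish kill events yes
(D) shoreline development — does not account for bird nesting decline, conductivity up, fish kill events
(E) acid deposition event — bird nesting decline NO; conductivity up yes; surface temperature down yes; nitrate up yes; dissolved oxygen down yes; fish kill events yes
Only (C) is consistent with every observation.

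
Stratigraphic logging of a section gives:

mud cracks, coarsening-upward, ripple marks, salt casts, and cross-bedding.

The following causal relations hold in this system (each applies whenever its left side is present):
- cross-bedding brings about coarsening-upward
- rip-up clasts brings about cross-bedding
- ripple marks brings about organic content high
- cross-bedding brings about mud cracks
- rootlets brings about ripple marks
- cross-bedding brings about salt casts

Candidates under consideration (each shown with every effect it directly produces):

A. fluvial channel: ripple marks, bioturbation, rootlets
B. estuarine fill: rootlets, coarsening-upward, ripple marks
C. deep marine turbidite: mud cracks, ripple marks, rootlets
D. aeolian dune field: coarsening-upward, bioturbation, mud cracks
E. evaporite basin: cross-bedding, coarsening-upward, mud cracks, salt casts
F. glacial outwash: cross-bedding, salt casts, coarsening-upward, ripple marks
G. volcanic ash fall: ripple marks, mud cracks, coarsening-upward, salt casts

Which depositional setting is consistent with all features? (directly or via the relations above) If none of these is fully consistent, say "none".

Testing each hypothesis:
(A) fluvial channel — mud cracks NO; coarsening-upward NO; ripple marks yes; salt casts NO; cross-bedding NO
(B) estuarine fill — does not account for mud cracks, salt casts, cross-bedding
(C) deep marine turbidite — mud cracks yes; coarsening-upward NO; ripple marks yes; salt casts NO; cross-bedding NO
(D) aeolian dune field — does not account for ripple marks, salt casts, cross-bedding
(E) evaporite basin — mud cracks yes; coarsening-upward yes; ripple marks NO; salt casts yes; cross-bedding yes
(F) glacial outwash — accounts for every observation (mud cracks through cross-bedding → mud cracks)
(G) volcanic ash fall — mud cracks yes; coarsening-upward yes; ripple marks yes; salt casts yes; cross-bedding NO
(F) alone accounts for all the evidence.

F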